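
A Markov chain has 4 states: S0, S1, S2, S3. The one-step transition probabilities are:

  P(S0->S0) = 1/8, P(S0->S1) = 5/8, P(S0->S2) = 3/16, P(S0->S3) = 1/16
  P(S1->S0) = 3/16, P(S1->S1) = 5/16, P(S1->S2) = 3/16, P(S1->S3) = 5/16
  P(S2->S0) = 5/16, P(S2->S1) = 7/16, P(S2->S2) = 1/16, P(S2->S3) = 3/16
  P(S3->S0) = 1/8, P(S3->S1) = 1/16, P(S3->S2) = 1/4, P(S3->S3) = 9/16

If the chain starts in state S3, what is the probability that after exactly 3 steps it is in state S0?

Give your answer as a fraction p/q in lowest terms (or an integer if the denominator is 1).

Answer: 721/4096

Derivation:
Computing P^3 by repeated multiplication:
P^1 =
  S0: [1/8, 5/8, 3/16, 1/16]
  S1: [3/16, 5/16, 3/16, 5/16]
  S2: [5/16, 7/16, 1/16, 3/16]
  S3: [1/8, 1/16, 1/4, 9/16]
P^2 =
  S0: [51/256, 23/64, 43/256, 35/128]
  S1: [23/128, 81/256, 47/256, 41/128]
  S2: [21/128, 95/256, 49/256, 35/128]
  S3: [45/256, 31/128, 49/256, 25/64]
P^3 =
  S0: [733/4096, 1341/4096, 47/256, 635/2048]
  S1: [367/2048, 319/1024, 189/1024, 665/2048]
  S2: [377/2048, 327/1024, 185/1024, 647/2048]
  S3: [721/4096, 1203/4096, 385/2048, 701/2048]

(P^3)[S3 -> S0] = 721/4096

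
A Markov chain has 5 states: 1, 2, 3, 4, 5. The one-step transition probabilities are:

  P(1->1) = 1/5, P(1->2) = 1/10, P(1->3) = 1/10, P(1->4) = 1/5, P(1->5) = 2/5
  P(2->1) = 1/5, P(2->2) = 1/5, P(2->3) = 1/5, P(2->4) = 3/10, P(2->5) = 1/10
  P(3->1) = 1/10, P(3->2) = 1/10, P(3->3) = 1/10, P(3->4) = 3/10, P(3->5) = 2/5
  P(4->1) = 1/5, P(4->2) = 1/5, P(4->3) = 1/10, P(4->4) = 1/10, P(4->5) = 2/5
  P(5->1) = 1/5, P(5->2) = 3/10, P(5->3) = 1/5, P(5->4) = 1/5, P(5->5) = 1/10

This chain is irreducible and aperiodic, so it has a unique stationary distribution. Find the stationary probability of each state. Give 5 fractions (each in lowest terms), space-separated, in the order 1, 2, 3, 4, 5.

The stationary distribution satisfies pi = pi * P, i.e.:
  pi_1 = 1/5*pi_1 + 1/5*pi_2 + 1/10*pi_3 + 1/5*pi_4 + 1/5*pi_5
  pi_2 = 1/10*pi_1 + 1/5*pi_2 + 1/10*pi_3 + 1/5*pi_4 + 3/10*pi_5
  pi_3 = 1/10*pi_1 + 1/5*pi_2 + 1/10*pi_3 + 1/10*pi_4 + 1/5*pi_5
  pi_4 = 1/5*pi_1 + 3/10*pi_2 + 3/10*pi_3 + 1/10*pi_4 + 1/5*pi_5
  pi_5 = 2/5*pi_1 + 1/10*pi_2 + 2/5*pi_3 + 2/5*pi_4 + 1/10*pi_5
with normalization: pi_1 + pi_2 + pi_3 + pi_4 + pi_5 = 1.

Using the first 4 balance equations plus normalization, the linear system A*pi = b is:
  [-4/5, 1/5, 1/10, 1/5, 1/5] . pi = 0
  [1/10, -4/5, 1/10, 1/5, 3/10] . pi = 0
  [1/10, 1/5, -9/10, 1/10, 1/5] . pi = 0
  [1/5, 3/10, 3/10, -9/10, 1/5] . pi = 0
  [1, 1, 1, 1, 1] . pi = 1

Solving yields:
  pi_1 = 191/1030
  pi_2 = 199/1030
  pi_3 = 15/103
  pi_4 = 219/1030
  pi_5 = 271/1030

Verification (pi * P):
  191/1030*1/5 + 199/1030*1/5 + 15/103*1/10 + 219/1030*1/5 + 271/1030*1/5 = 191/1030 = pi_1  (ok)
  191/1030*1/10 + 199/1030*1/5 + 15/103*1/10 + 219/1030*1/5 + 271/1030*3/10 = 199/1030 = pi_2  (ok)
  191/1030*1/10 + 199/1030*1/5 + 15/103*1/10 + 219/1030*1/10 + 271/1030*1/5 = 15/103 = pi_3  (ok)
  191/1030*1/5 + 199/1030*3/10 + 15/103*3/10 + 219/1030*1/10 + 271/1030*1/5 = 219/1030 = pi_4  (ok)
  191/1030*2/5 + 199/1030*1/10 + 15/103*2/5 + 219/1030*2/5 + 271/1030*1/10 = 271/1030 = pi_5  (ok)

Answer: 191/1030 199/1030 15/103 219/1030 271/1030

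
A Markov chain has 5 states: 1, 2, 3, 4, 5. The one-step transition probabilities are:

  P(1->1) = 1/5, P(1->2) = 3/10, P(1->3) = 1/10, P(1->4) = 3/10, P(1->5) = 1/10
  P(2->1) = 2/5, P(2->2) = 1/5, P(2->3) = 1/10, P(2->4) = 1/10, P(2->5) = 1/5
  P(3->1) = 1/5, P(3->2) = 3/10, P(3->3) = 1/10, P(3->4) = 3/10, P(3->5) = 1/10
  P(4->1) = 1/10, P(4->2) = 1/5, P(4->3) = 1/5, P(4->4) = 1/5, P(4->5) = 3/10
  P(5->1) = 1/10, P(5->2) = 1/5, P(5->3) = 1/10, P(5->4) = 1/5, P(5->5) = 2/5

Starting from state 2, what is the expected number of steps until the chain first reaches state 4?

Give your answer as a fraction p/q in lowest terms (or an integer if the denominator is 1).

Let h_i = expected steps to first reach 4 from state i.
Boundary: h_4 = 0.
First-step equations for the other states:
  h_1 = 1 + 1/5*h_1 + 3/10*h_2 + 1/10*h_3 + 3/10*h_4 + 1/10*h_5
  h_2 = 1 + 2/5*h_1 + 1/5*h_2 + 1/10*h_3 + 1/10*h_4 + 1/5*h_5
  h_3 = 1 + 1/5*h_1 + 3/10*h_2 + 1/10*h_3 + 3/10*h_4 + 1/10*h_5
  h_5 = 1 + 1/10*h_1 + 1/5*h_2 + 1/10*h_3 + 1/5*h_4 + 2/5*h_5

Substituting h_4 = 0 and rearranging gives the linear system (I - Q) h = 1:
  [4/5, -3/10, -1/10, -1/10] . (h_1, h_2, h_3, h_5) = 1
  [-2/5, 4/5, -1/10, -1/5] . (h_1, h_2, h_3, h_5) = 1
  [-1/5, -3/10, 9/10, -1/10] . (h_1, h_2, h_3, h_5) = 1
  [-1/10, -1/5, -1/10, 3/5] . (h_1, h_2, h_3, h_5) = 1

Solving yields:
  h_1 = 13/3
  h_2 = 31/6
  h_3 = 13/3
  h_5 = 29/6

Starting state is 2, so the expected hitting time is h_2 = 31/6.

Answer: 31/6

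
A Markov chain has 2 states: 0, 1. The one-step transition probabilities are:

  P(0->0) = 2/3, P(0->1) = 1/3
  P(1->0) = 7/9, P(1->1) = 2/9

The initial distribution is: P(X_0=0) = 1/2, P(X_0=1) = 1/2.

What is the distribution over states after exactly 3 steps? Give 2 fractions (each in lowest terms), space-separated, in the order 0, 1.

Propagating the distribution step by step (d_{t+1} = d_t * P):
d_0 = (0=1/2, 1=1/2)
  d_1[0] = 1/2*2/3 + 1/2*7/9 = 13/18
  d_1[1] = 1/2*1/3 + 1/2*2/9 = 5/18
d_1 = (0=13/18, 1=5/18)
  d_2[0] = 13/18*2/3 + 5/18*7/9 = 113/162
  d_2[1] = 13/18*1/3 + 5/18*2/9 = 49/162
d_2 = (0=113/162, 1=49/162)
  d_3[0] = 113/162*2/3 + 49/162*7/9 = 1021/1458
  d_3[1] = 113/162*1/3 + 49/162*2/9 = 437/1458
d_3 = (0=1021/1458, 1=437/1458)

Answer: 1021/1458 437/1458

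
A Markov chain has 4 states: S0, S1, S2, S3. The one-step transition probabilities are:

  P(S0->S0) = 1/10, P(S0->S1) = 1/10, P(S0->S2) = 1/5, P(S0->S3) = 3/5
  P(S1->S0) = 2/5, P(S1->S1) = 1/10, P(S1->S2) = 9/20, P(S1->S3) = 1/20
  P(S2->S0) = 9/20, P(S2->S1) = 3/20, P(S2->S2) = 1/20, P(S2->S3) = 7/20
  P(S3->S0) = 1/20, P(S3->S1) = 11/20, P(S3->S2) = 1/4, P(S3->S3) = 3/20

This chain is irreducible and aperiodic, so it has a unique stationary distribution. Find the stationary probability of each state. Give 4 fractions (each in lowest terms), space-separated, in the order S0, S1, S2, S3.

Answer: 119/494 59/247 941/3952 1115/3952

Derivation:
The stationary distribution satisfies pi = pi * P, i.e.:
  pi_S0 = 1/10*pi_S0 + 2/5*pi_S1 + 9/20*pi_S2 + 1/20*pi_S3
  pi_S1 = 1/10*pi_S0 + 1/10*pi_S1 + 3/20*pi_S2 + 11/20*pi_S3
  pi_S2 = 1/5*pi_S0 + 9/20*pi_S1 + 1/20*pi_S2 + 1/4*pi_S3
  pi_S3 = 3/5*pi_S0 + 1/20*pi_S1 + 7/20*pi_S2 + 3/20*pi_S3
with normalization: pi_S0 + pi_S1 + pi_S2 + pi_S3 = 1.

Using the first 3 balance equations plus normalization, the linear system A*pi = b is:
  [-9/10, 2/5, 9/20, 1/20] . pi = 0
  [1/10, -9/10, 3/20, 11/20] . pi = 0
  [1/5, 9/20, -19/20, 1/4] . pi = 0
  [1, 1, 1, 1] . pi = 1

Solving yields:
  pi_S0 = 119/494
  pi_S1 = 59/247
  pi_S2 = 941/3952
  pi_S3 = 1115/3952

Verification (pi * P):
  119/494*1/10 + 59/247*2/5 + 941/3952*9/20 + 1115/3952*1/20 = 119/494 = pi_S0  (ok)
  119/494*1/10 + 59/247*1/10 + 941/3952*3/20 + 1115/3952*11/20 = 59/247 = pi_S1  (ok)
  119/494*1/5 + 59/247*9/20 + 941/3952*1/20 + 1115/3952*1/4 = 941/3952 = pi_S2  (ok)
  119/494*3/5 + 59/247*1/20 + 941/3952*7/20 + 1115/3952*3/20 = 1115/3952 = pi_S3  (ok)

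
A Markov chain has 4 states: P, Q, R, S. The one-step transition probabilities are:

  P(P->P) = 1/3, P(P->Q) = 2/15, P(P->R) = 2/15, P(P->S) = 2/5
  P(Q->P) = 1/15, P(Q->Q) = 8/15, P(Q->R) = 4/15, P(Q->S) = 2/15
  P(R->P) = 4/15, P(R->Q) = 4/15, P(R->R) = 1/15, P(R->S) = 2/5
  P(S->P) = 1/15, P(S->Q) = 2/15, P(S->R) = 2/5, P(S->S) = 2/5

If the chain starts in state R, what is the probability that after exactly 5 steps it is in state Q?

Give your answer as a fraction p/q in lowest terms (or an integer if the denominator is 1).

Answer: 7724/28125

Derivation:
Computing P^5 by repeated multiplication:
P^1 =
  P: [1/3, 2/15, 2/15, 2/5]
  Q: [1/15, 8/15, 4/15, 2/15]
  R: [4/15, 4/15, 1/15, 2/5]
  S: [1/15, 2/15, 2/5, 2/5]
P^2 =
  P: [41/225, 46/225, 56/225, 82/225]
  Q: [31/225, 86/225, 2/9, 58/225]
  R: [34/225, 56/225, 61/225, 74/225]
  S: [37/225, 6/25, 52/225, 82/225]
P^3 =
  P: [557/3375, 838/3375, 814/3375, 1166/3375]
  Q: [499/3375, 1066/3375, 268/1125, 1006/3375]
  R: [544/3375, 908/3375, 797/3375, 1126/3375]
  S: [529/3375, 878/3375, 278/1125, 42/125]
P^4 =
  P: [1609/10125, 13406/50625, 1364/5625, 16898/50625]
  Q: [7783/50625, 4918/16875, 4034/16875, 15986/50625]
  R: [7942/50625, 13792/50625, 4091/16875, 16618/50625]
  S: [7993/50625, 4562/16875, 12208/50625, 16738/50625]
P^5 =
  P: [119633/759375, 68746/253125, 61126/253125, 250126/759375]
  Q: [118063/759375, 71326/253125, 7304/30375, 81578/253125]
  R: [119212/759375, 7724/28125, 6779/28125, 248582/759375]
  S: [119221/759375, 207782/759375, 20374/84375, 83002/253125]

(P^5)[R -> Q] = 7724/28125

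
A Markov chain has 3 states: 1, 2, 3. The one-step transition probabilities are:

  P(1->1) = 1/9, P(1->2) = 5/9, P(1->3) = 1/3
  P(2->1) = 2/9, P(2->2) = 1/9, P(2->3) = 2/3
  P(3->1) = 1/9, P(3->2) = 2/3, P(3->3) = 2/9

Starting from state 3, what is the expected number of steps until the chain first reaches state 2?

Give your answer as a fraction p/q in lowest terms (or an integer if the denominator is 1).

Let h_i = expected steps to first reach 2 from state i.
Boundary: h_2 = 0.
First-step equations for the other states:
  h_1 = 1 + 1/9*h_1 + 5/9*h_2 + 1/3*h_3
  h_3 = 1 + 1/9*h_1 + 2/3*h_2 + 2/9*h_3

Substituting h_2 = 0 and rearranging gives the linear system (I - Q) h = 1:
  [8/9, -1/3] . (h_1, h_3) = 1
  [-1/9, 7/9] . (h_1, h_3) = 1

Solving yields:
  h_1 = 90/53
  h_3 = 81/53

Starting state is 3, so the expected hitting time is h_3 = 81/53.

Answer: 81/53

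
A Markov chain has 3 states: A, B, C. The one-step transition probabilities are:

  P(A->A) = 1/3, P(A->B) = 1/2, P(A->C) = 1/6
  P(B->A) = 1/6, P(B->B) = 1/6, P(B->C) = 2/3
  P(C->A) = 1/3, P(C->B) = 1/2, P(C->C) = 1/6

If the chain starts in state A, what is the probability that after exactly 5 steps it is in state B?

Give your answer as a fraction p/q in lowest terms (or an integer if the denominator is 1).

Computing P^5 by repeated multiplication:
P^1 =
  A: [1/3, 1/2, 1/6]
  B: [1/6, 1/6, 2/3]
  C: [1/3, 1/2, 1/6]
P^2 =
  A: [1/4, 1/3, 5/12]
  B: [11/36, 4/9, 1/4]
  C: [1/4, 1/3, 5/12]
P^3 =
  A: [5/18, 7/18, 1/3]
  B: [7/27, 19/54, 7/18]
  C: [5/18, 7/18, 1/3]
P^4 =
  A: [29/108, 10/27, 13/36]
  B: [89/324, 31/81, 37/108]
  C: [29/108, 10/27, 13/36]
P^5 =
  A: [22/81, 61/162, 19/54]
  B: [131/486, 181/486, 29/81]
  C: [22/81, 61/162, 19/54]

(P^5)[A -> B] = 61/162

Answer: 61/162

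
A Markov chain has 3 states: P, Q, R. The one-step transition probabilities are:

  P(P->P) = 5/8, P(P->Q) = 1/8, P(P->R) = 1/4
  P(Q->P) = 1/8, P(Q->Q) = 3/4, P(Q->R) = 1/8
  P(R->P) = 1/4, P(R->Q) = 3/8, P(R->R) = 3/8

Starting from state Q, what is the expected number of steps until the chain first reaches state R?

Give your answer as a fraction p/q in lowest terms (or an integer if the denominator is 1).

Let h_i = expected steps to first reach R from state i.
Boundary: h_R = 0.
First-step equations for the other states:
  h_P = 1 + 5/8*h_P + 1/8*h_Q + 1/4*h_R
  h_Q = 1 + 1/8*h_P + 3/4*h_Q + 1/8*h_R

Substituting h_R = 0 and rearranging gives the linear system (I - Q) h = 1:
  [3/8, -1/8] . (h_P, h_Q) = 1
  [-1/8, 1/4] . (h_P, h_Q) = 1

Solving yields:
  h_P = 24/5
  h_Q = 32/5

Starting state is Q, so the expected hitting time is h_Q = 32/5.

Answer: 32/5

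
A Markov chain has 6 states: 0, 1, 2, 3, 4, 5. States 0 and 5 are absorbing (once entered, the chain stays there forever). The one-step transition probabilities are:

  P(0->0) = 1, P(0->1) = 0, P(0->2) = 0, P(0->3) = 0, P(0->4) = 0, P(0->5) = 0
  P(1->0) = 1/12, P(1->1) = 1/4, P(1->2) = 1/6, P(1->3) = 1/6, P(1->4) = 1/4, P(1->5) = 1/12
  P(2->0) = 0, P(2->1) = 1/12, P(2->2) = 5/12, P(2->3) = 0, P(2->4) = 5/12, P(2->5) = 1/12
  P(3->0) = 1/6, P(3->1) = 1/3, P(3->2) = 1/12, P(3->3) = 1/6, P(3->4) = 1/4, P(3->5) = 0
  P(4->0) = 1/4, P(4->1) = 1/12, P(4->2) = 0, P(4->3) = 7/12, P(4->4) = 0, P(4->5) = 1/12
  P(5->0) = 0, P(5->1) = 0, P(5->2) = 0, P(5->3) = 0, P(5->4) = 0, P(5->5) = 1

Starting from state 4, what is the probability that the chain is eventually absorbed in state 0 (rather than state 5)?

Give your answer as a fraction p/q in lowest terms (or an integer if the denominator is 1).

Let a_i = P(absorbed in 0 | start in state i).
Boundary conditions: a_0 = 1, a_5 = 0.
For each transient state i, a_i = sum_j P(i->j) * a_j:
  a_1 = 1/12*a_0 + 1/4*a_1 + 1/6*a_2 + 1/6*a_3 + 1/4*a_4 + 1/12*a_5
  a_2 = 0*a_0 + 1/12*a_1 + 5/12*a_2 + 0*a_3 + 5/12*a_4 + 1/12*a_5
  a_3 = 1/6*a_0 + 1/3*a_1 + 1/12*a_2 + 1/6*a_3 + 1/4*a_4 + 0*a_5
  a_4 = 1/4*a_0 + 1/12*a_1 + 0*a_2 + 7/12*a_3 + 0*a_4 + 1/12*a_5

Substituting a_0 = 1 and a_5 = 0, rearrange to (I - Q) a = r where r[i] = P(i -> 0):
  [3/4, -1/6, -1/6, -1/4] . (a_1, a_2, a_3, a_4) = 1/12
  [-1/12, 7/12, 0, -5/12] . (a_1, a_2, a_3, a_4) = 0
  [-1/3, -1/12, 5/6, -1/4] . (a_1, a_2, a_3, a_4) = 1/6
  [-1/12, 0, -7/12, 1] . (a_1, a_2, a_3, a_4) = 1/4

Solving yields:
  a_1 = 838/1259
  a_2 = 789/1259
  a_3 = 947/1259
  a_4 = 937/1259

Starting state is 4, so the absorption probability is a_4 = 937/1259.

Answer: 937/1259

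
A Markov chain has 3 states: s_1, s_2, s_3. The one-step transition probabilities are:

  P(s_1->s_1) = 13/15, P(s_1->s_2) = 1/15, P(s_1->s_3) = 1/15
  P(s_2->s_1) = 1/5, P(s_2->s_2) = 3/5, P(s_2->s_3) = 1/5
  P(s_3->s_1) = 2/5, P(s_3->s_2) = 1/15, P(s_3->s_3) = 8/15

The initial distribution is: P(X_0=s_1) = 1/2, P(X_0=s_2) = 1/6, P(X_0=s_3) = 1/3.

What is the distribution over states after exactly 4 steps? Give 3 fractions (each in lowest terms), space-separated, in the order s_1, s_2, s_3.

Answer: 34664/50625 21989/151875 25894/151875

Derivation:
Propagating the distribution step by step (d_{t+1} = d_t * P):
d_0 = (s_1=1/2, s_2=1/6, s_3=1/3)
  d_1[s_1] = 1/2*13/15 + 1/6*1/5 + 1/3*2/5 = 3/5
  d_1[s_2] = 1/2*1/15 + 1/6*3/5 + 1/3*1/15 = 7/45
  d_1[s_3] = 1/2*1/15 + 1/6*1/5 + 1/3*8/15 = 11/45
d_1 = (s_1=3/5, s_2=7/45, s_3=11/45)
  d_2[s_1] = 3/5*13/15 + 7/45*1/5 + 11/45*2/5 = 146/225
  d_2[s_2] = 3/5*1/15 + 7/45*3/5 + 11/45*1/15 = 101/675
  d_2[s_3] = 3/5*1/15 + 7/45*1/5 + 11/45*8/15 = 136/675
d_2 = (s_1=146/225, s_2=101/675, s_3=136/675)
  d_3[s_1] = 146/225*13/15 + 101/675*1/5 + 136/675*2/5 = 757/1125
  d_3[s_2] = 146/225*1/15 + 101/675*3/5 + 136/675*1/15 = 1483/10125
  d_3[s_3] = 146/225*1/15 + 101/675*1/5 + 136/675*8/15 = 1829/10125
d_3 = (s_1=757/1125, s_2=1483/10125, s_3=1829/10125)
  d_4[s_1] = 757/1125*13/15 + 1483/10125*1/5 + 1829/10125*2/5 = 34664/50625
  d_4[s_2] = 757/1125*1/15 + 1483/10125*3/5 + 1829/10125*1/15 = 21989/151875
  d_4[s_3] = 757/1125*1/15 + 1483/10125*1/5 + 1829/10125*8/15 = 25894/151875
d_4 = (s_1=34664/50625, s_2=21989/151875, s_3=25894/151875)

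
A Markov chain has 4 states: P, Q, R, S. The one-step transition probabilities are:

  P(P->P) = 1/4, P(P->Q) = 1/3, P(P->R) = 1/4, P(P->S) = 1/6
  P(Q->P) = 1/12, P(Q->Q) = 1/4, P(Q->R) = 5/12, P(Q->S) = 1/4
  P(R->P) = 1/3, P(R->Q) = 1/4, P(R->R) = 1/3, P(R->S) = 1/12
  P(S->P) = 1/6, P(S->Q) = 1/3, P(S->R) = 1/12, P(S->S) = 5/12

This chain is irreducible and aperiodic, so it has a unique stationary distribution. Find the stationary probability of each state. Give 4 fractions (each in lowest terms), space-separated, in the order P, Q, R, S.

Answer: 265/1277 365/1277 363/1277 284/1277

Derivation:
The stationary distribution satisfies pi = pi * P, i.e.:
  pi_P = 1/4*pi_P + 1/12*pi_Q + 1/3*pi_R + 1/6*pi_S
  pi_Q = 1/3*pi_P + 1/4*pi_Q + 1/4*pi_R + 1/3*pi_S
  pi_R = 1/4*pi_P + 5/12*pi_Q + 1/3*pi_R + 1/12*pi_S
  pi_S = 1/6*pi_P + 1/4*pi_Q + 1/12*pi_R + 5/12*pi_S
with normalization: pi_P + pi_Q + pi_R + pi_S = 1.

Using the first 3 balance equations plus normalization, the linear system A*pi = b is:
  [-3/4, 1/12, 1/3, 1/6] . pi = 0
  [1/3, -3/4, 1/4, 1/3] . pi = 0
  [1/4, 5/12, -2/3, 1/12] . pi = 0
  [1, 1, 1, 1] . pi = 1

Solving yields:
  pi_P = 265/1277
  pi_Q = 365/1277
  pi_R = 363/1277
  pi_S = 284/1277

Verification (pi * P):
  265/1277*1/4 + 365/1277*1/12 + 363/1277*1/3 + 284/1277*1/6 = 265/1277 = pi_P  (ok)
  265/1277*1/3 + 365/1277*1/4 + 363/1277*1/4 + 284/1277*1/3 = 365/1277 = pi_Q  (ok)
  265/1277*1/4 + 365/1277*5/12 + 363/1277*1/3 + 284/1277*1/12 = 363/1277 = pi_R  (ok)
  265/1277*1/6 + 365/1277*1/4 + 363/1277*1/12 + 284/1277*5/12 = 284/1277 = pi_S  (ok)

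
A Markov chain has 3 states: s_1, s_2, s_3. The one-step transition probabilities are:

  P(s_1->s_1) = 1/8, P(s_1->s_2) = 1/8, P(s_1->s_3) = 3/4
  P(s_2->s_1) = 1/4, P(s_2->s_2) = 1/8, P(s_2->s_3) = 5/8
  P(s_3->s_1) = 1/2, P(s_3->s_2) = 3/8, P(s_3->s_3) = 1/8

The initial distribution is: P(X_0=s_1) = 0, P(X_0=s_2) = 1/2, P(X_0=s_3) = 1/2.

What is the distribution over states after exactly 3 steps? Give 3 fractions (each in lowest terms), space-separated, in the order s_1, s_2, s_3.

Propagating the distribution step by step (d_{t+1} = d_t * P):
d_0 = (s_1=0, s_2=1/2, s_3=1/2)
  d_1[s_1] = 0*1/8 + 1/2*1/4 + 1/2*1/2 = 3/8
  d_1[s_2] = 0*1/8 + 1/2*1/8 + 1/2*3/8 = 1/4
  d_1[s_3] = 0*3/4 + 1/2*5/8 + 1/2*1/8 = 3/8
d_1 = (s_1=3/8, s_2=1/4, s_3=3/8)
  d_2[s_1] = 3/8*1/8 + 1/4*1/4 + 3/8*1/2 = 19/64
  d_2[s_2] = 3/8*1/8 + 1/4*1/8 + 3/8*3/8 = 7/32
  d_2[s_3] = 3/8*3/4 + 1/4*5/8 + 3/8*1/8 = 31/64
d_2 = (s_1=19/64, s_2=7/32, s_3=31/64)
  d_3[s_1] = 19/64*1/8 + 7/32*1/4 + 31/64*1/2 = 171/512
  d_3[s_2] = 19/64*1/8 + 7/32*1/8 + 31/64*3/8 = 63/256
  d_3[s_3] = 19/64*3/4 + 7/32*5/8 + 31/64*1/8 = 215/512
d_3 = (s_1=171/512, s_2=63/256, s_3=215/512)

Answer: 171/512 63/256 215/512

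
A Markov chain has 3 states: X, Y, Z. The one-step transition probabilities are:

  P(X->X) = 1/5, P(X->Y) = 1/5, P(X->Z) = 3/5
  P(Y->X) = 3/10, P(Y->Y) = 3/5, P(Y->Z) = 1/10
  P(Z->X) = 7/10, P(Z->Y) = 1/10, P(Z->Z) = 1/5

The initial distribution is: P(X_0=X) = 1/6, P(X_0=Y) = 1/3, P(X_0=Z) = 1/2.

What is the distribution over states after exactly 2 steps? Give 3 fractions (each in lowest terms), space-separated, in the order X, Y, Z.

Propagating the distribution step by step (d_{t+1} = d_t * P):
d_0 = (X=1/6, Y=1/3, Z=1/2)
  d_1[X] = 1/6*1/5 + 1/3*3/10 + 1/2*7/10 = 29/60
  d_1[Y] = 1/6*1/5 + 1/3*3/5 + 1/2*1/10 = 17/60
  d_1[Z] = 1/6*3/5 + 1/3*1/10 + 1/2*1/5 = 7/30
d_1 = (X=29/60, Y=17/60, Z=7/30)
  d_2[X] = 29/60*1/5 + 17/60*3/10 + 7/30*7/10 = 69/200
  d_2[Y] = 29/60*1/5 + 17/60*3/5 + 7/30*1/10 = 29/100
  d_2[Z] = 29/60*3/5 + 17/60*1/10 + 7/30*1/5 = 73/200
d_2 = (X=69/200, Y=29/100, Z=73/200)

Answer: 69/200 29/100 73/200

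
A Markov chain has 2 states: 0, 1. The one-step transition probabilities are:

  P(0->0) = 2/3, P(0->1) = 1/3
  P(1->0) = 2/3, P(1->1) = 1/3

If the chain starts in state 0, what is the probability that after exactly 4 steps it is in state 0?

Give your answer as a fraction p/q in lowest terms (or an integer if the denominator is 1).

Answer: 2/3

Derivation:
Computing P^4 by repeated multiplication:
P^1 =
  0: [2/3, 1/3]
  1: [2/3, 1/3]
P^2 =
  0: [2/3, 1/3]
  1: [2/3, 1/3]
P^3 =
  0: [2/3, 1/3]
  1: [2/3, 1/3]
P^4 =
  0: [2/3, 1/3]
  1: [2/3, 1/3]

(P^4)[0 -> 0] = 2/3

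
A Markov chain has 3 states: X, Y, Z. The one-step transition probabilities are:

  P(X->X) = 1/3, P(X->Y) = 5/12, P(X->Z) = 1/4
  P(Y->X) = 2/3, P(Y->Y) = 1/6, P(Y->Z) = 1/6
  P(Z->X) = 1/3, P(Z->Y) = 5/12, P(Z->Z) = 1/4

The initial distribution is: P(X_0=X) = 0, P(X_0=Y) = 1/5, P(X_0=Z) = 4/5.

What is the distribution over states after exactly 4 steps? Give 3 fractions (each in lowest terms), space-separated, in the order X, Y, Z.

Propagating the distribution step by step (d_{t+1} = d_t * P):
d_0 = (X=0, Y=1/5, Z=4/5)
  d_1[X] = 0*1/3 + 1/5*2/3 + 4/5*1/3 = 2/5
  d_1[Y] = 0*5/12 + 1/5*1/6 + 4/5*5/12 = 11/30
  d_1[Z] = 0*1/4 + 1/5*1/6 + 4/5*1/4 = 7/30
d_1 = (X=2/5, Y=11/30, Z=7/30)
  d_2[X] = 2/5*1/3 + 11/30*2/3 + 7/30*1/3 = 41/90
  d_2[Y] = 2/5*5/12 + 11/30*1/6 + 7/30*5/12 = 13/40
  d_2[Z] = 2/5*1/4 + 11/30*1/6 + 7/30*1/4 = 79/360
d_2 = (X=41/90, Y=13/40, Z=79/360)
  d_3[X] = 41/90*1/3 + 13/40*2/3 + 79/360*1/3 = 53/120
  d_3[Y] = 41/90*5/12 + 13/40*1/6 + 79/360*5/12 = 161/480
  d_3[Z] = 41/90*1/4 + 13/40*1/6 + 79/360*1/4 = 107/480
d_3 = (X=53/120, Y=161/480, Z=107/480)
  d_4[X] = 53/120*1/3 + 161/480*2/3 + 107/480*1/3 = 641/1440
  d_4[Y] = 53/120*5/12 + 161/480*1/6 + 107/480*5/12 = 213/640
  d_4[Z] = 53/120*1/4 + 161/480*1/6 + 107/480*1/4 = 1279/5760
d_4 = (X=641/1440, Y=213/640, Z=1279/5760)

Answer: 641/1440 213/640 1279/5760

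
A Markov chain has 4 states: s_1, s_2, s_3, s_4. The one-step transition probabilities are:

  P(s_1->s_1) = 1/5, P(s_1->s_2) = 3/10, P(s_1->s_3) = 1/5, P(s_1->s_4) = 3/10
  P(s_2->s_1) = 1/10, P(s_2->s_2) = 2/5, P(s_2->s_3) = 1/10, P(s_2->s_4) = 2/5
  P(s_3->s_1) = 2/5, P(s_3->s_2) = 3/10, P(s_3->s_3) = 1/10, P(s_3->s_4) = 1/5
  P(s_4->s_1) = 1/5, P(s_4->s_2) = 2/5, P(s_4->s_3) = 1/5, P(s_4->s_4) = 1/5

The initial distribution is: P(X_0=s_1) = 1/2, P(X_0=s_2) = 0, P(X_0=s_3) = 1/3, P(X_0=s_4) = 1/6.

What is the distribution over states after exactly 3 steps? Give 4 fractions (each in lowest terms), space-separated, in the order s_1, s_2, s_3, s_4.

Propagating the distribution step by step (d_{t+1} = d_t * P):
d_0 = (s_1=1/2, s_2=0, s_3=1/3, s_4=1/6)
  d_1[s_1] = 1/2*1/5 + 0*1/10 + 1/3*2/5 + 1/6*1/5 = 4/15
  d_1[s_2] = 1/2*3/10 + 0*2/5 + 1/3*3/10 + 1/6*2/5 = 19/60
  d_1[s_3] = 1/2*1/5 + 0*1/10 + 1/3*1/10 + 1/6*1/5 = 1/6
  d_1[s_4] = 1/2*3/10 + 0*2/5 + 1/3*1/5 + 1/6*1/5 = 1/4
d_1 = (s_1=4/15, s_2=19/60, s_3=1/6, s_4=1/4)
  d_2[s_1] = 4/15*1/5 + 19/60*1/10 + 1/6*2/5 + 1/4*1/5 = 121/600
  d_2[s_2] = 4/15*3/10 + 19/60*2/5 + 1/6*3/10 + 1/4*2/5 = 107/300
  d_2[s_3] = 4/15*1/5 + 19/60*1/10 + 1/6*1/10 + 1/4*1/5 = 91/600
  d_2[s_4] = 4/15*3/10 + 19/60*2/5 + 1/6*1/5 + 1/4*1/5 = 29/100
d_2 = (s_1=121/600, s_2=107/300, s_3=91/600, s_4=29/100)
  d_3[s_1] = 121/600*1/5 + 107/300*1/10 + 91/600*2/5 + 29/100*1/5 = 73/375
  d_3[s_2] = 121/600*3/10 + 107/300*2/5 + 91/600*3/10 + 29/100*2/5 = 547/1500
  d_3[s_3] = 121/600*1/5 + 107/300*1/10 + 91/600*1/10 + 29/100*1/5 = 179/1200
  d_3[s_4] = 121/600*3/10 + 107/300*2/5 + 91/600*1/5 + 29/100*1/5 = 583/2000
d_3 = (s_1=73/375, s_2=547/1500, s_3=179/1200, s_4=583/2000)

Answer: 73/375 547/1500 179/1200 583/2000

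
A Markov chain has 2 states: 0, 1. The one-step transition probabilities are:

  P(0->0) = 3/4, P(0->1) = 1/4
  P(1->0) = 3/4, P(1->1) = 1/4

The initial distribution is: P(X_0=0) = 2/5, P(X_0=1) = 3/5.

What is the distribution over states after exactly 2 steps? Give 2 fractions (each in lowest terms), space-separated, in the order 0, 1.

Answer: 3/4 1/4

Derivation:
Propagating the distribution step by step (d_{t+1} = d_t * P):
d_0 = (0=2/5, 1=3/5)
  d_1[0] = 2/5*3/4 + 3/5*3/4 = 3/4
  d_1[1] = 2/5*1/4 + 3/5*1/4 = 1/4
d_1 = (0=3/4, 1=1/4)
  d_2[0] = 3/4*3/4 + 1/4*3/4 = 3/4
  d_2[1] = 3/4*1/4 + 1/4*1/4 = 1/4
d_2 = (0=3/4, 1=1/4)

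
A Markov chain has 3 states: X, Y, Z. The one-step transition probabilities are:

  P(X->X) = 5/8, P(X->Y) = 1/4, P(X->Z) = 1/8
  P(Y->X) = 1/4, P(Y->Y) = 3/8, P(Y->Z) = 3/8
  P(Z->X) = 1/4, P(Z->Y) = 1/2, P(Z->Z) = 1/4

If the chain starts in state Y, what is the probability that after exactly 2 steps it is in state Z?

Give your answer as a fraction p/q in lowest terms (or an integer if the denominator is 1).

Computing P^2 by repeated multiplication:
P^1 =
  X: [5/8, 1/4, 1/8]
  Y: [1/4, 3/8, 3/8]
  Z: [1/4, 1/2, 1/4]
P^2 =
  X: [31/64, 5/16, 13/64]
  Y: [11/32, 25/64, 17/64]
  Z: [11/32, 3/8, 9/32]

(P^2)[Y -> Z] = 17/64

Answer: 17/64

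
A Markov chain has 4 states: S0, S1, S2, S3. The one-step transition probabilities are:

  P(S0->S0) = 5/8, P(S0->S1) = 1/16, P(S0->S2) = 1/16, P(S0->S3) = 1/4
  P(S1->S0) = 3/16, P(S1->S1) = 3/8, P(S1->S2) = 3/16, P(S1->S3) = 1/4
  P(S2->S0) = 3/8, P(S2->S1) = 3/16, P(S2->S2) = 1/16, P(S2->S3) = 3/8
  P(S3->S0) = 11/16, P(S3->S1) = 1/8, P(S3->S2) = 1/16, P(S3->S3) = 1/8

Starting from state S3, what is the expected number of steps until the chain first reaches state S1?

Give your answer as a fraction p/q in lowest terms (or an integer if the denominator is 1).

Answer: 2176/195

Derivation:
Let h_i = expected steps to first reach S1 from state i.
Boundary: h_S1 = 0.
First-step equations for the other states:
  h_S0 = 1 + 5/8*h_S0 + 1/16*h_S1 + 1/16*h_S2 + 1/4*h_S3
  h_S2 = 1 + 3/8*h_S0 + 3/16*h_S1 + 1/16*h_S2 + 3/8*h_S3
  h_S3 = 1 + 11/16*h_S0 + 1/8*h_S1 + 1/16*h_S2 + 1/8*h_S3

Substituting h_S1 = 0 and rearranging gives the linear system (I - Q) h = 1:
  [3/8, -1/16, -1/4] . (h_S0, h_S2, h_S3) = 1
  [-3/8, 15/16, -3/8] . (h_S0, h_S2, h_S3) = 1
  [-11/16, -1/16, 7/8] . (h_S0, h_S2, h_S3) = 1

Solving yields:
  h_S0 = 768/65
  h_S2 = 400/39
  h_S3 = 2176/195

Starting state is S3, so the expected hitting time is h_S3 = 2176/195.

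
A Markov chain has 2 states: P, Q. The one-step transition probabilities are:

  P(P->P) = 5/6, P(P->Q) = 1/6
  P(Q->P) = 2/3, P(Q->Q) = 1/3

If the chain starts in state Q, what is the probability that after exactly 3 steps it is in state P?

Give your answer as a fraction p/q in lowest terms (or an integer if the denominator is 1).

Answer: 43/54

Derivation:
Computing P^3 by repeated multiplication:
P^1 =
  P: [5/6, 1/6]
  Q: [2/3, 1/3]
P^2 =
  P: [29/36, 7/36]
  Q: [7/9, 2/9]
P^3 =
  P: [173/216, 43/216]
  Q: [43/54, 11/54]

(P^3)[Q -> P] = 43/54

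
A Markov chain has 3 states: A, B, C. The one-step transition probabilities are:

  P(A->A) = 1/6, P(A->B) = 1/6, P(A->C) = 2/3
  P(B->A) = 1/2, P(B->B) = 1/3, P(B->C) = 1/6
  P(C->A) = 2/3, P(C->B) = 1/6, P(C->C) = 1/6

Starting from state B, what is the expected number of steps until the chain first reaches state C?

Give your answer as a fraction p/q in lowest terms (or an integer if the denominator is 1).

Answer: 48/17

Derivation:
Let h_i = expected steps to first reach C from state i.
Boundary: h_C = 0.
First-step equations for the other states:
  h_A = 1 + 1/6*h_A + 1/6*h_B + 2/3*h_C
  h_B = 1 + 1/2*h_A + 1/3*h_B + 1/6*h_C

Substituting h_C = 0 and rearranging gives the linear system (I - Q) h = 1:
  [5/6, -1/6] . (h_A, h_B) = 1
  [-1/2, 2/3] . (h_A, h_B) = 1

Solving yields:
  h_A = 30/17
  h_B = 48/17

Starting state is B, so the expected hitting time is h_B = 48/17.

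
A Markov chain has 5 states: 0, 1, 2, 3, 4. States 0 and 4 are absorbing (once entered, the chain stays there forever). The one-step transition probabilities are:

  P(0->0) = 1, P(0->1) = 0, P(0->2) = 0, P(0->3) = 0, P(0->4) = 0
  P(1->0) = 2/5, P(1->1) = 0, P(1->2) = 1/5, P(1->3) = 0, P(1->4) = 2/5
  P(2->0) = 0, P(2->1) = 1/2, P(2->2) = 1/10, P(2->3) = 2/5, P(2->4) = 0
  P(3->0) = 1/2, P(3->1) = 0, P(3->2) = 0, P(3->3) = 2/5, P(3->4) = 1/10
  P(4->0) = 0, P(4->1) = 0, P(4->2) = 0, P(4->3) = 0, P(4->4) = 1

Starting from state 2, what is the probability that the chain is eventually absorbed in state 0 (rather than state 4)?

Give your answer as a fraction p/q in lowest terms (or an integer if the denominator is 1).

Let a_i = P(absorbed in 0 | start in state i).
Boundary conditions: a_0 = 1, a_4 = 0.
For each transient state i, a_i = sum_j P(i->j) * a_j:
  a_1 = 2/5*a_0 + 0*a_1 + 1/5*a_2 + 0*a_3 + 2/5*a_4
  a_2 = 0*a_0 + 1/2*a_1 + 1/10*a_2 + 2/5*a_3 + 0*a_4
  a_3 = 1/2*a_0 + 0*a_1 + 0*a_2 + 2/5*a_3 + 1/10*a_4

Substituting a_0 = 1 and a_4 = 0, rearrange to (I - Q) a = r where r[i] = P(i -> 0):
  [1, -1/5, 0] . (a_1, a_2, a_3) = 2/5
  [-1/2, 9/10, -2/5] . (a_1, a_2, a_3) = 0
  [0, 0, 3/5] . (a_1, a_2, a_3) = 1/2

Solving yields:
  a_1 = 8/15
  a_2 = 2/3
  a_3 = 5/6

Starting state is 2, so the absorption probability is a_2 = 2/3.

Answer: 2/3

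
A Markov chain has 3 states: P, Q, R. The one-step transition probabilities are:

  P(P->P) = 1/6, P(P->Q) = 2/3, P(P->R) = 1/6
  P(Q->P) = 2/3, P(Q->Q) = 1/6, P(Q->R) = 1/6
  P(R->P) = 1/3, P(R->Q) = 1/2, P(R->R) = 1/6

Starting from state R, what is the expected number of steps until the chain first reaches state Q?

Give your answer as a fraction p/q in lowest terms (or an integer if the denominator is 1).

Answer: 42/23

Derivation:
Let h_i = expected steps to first reach Q from state i.
Boundary: h_Q = 0.
First-step equations for the other states:
  h_P = 1 + 1/6*h_P + 2/3*h_Q + 1/6*h_R
  h_R = 1 + 1/3*h_P + 1/2*h_Q + 1/6*h_R

Substituting h_Q = 0 and rearranging gives the linear system (I - Q) h = 1:
  [5/6, -1/6] . (h_P, h_R) = 1
  [-1/3, 5/6] . (h_P, h_R) = 1

Solving yields:
  h_P = 36/23
  h_R = 42/23

Starting state is R, so the expected hitting time is h_R = 42/23.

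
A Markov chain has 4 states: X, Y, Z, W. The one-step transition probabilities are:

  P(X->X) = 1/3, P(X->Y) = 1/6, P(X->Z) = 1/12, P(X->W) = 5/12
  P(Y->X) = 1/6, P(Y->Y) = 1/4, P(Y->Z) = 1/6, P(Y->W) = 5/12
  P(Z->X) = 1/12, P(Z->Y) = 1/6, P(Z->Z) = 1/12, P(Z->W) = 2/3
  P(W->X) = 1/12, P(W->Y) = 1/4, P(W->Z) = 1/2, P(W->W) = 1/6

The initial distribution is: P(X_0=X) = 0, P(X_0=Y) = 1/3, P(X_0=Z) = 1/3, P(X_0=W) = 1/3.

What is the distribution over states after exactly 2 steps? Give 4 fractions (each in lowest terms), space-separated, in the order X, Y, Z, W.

Answer: 7/54 95/432 119/432 3/8

Derivation:
Propagating the distribution step by step (d_{t+1} = d_t * P):
d_0 = (X=0, Y=1/3, Z=1/3, W=1/3)
  d_1[X] = 0*1/3 + 1/3*1/6 + 1/3*1/12 + 1/3*1/12 = 1/9
  d_1[Y] = 0*1/6 + 1/3*1/4 + 1/3*1/6 + 1/3*1/4 = 2/9
  d_1[Z] = 0*1/12 + 1/3*1/6 + 1/3*1/12 + 1/3*1/2 = 1/4
  d_1[W] = 0*5/12 + 1/3*5/12 + 1/3*2/3 + 1/3*1/6 = 5/12
d_1 = (X=1/9, Y=2/9, Z=1/4, W=5/12)
  d_2[X] = 1/9*1/3 + 2/9*1/6 + 1/4*1/12 + 5/12*1/12 = 7/54
  d_2[Y] = 1/9*1/6 + 2/9*1/4 + 1/4*1/6 + 5/12*1/4 = 95/432
  d_2[Z] = 1/9*1/12 + 2/9*1/6 + 1/4*1/12 + 5/12*1/2 = 119/432
  d_2[W] = 1/9*5/12 + 2/9*5/12 + 1/4*2/3 + 5/12*1/6 = 3/8
d_2 = (X=7/54, Y=95/432, Z=119/432, W=3/8)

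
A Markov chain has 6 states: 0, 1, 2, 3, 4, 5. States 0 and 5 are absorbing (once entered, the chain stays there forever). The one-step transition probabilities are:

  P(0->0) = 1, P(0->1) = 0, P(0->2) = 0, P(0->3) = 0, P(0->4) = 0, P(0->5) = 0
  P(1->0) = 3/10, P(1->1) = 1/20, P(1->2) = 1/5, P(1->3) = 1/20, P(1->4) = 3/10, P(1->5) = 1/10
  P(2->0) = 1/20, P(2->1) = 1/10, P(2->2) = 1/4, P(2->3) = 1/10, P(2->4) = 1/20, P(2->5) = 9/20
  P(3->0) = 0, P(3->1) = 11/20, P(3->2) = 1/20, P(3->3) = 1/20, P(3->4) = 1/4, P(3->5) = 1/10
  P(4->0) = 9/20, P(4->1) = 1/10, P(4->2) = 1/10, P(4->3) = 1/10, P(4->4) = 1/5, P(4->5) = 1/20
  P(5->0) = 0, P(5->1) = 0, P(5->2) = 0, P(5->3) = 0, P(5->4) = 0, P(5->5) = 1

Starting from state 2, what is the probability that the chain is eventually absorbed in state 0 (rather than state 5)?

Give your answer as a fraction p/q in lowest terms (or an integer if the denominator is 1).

Let a_i = P(absorbed in 0 | start in state i).
Boundary conditions: a_0 = 1, a_5 = 0.
For each transient state i, a_i = sum_j P(i->j) * a_j:
  a_1 = 3/10*a_0 + 1/20*a_1 + 1/5*a_2 + 1/20*a_3 + 3/10*a_4 + 1/10*a_5
  a_2 = 1/20*a_0 + 1/10*a_1 + 1/4*a_2 + 1/10*a_3 + 1/20*a_4 + 9/20*a_5
  a_3 = 0*a_0 + 11/20*a_1 + 1/20*a_2 + 1/20*a_3 + 1/4*a_4 + 1/10*a_5
  a_4 = 9/20*a_0 + 1/10*a_1 + 1/10*a_2 + 1/10*a_3 + 1/5*a_4 + 1/20*a_5

Substituting a_0 = 1 and a_5 = 0, rearrange to (I - Q) a = r where r[i] = P(i -> 0):
  [19/20, -1/5, -1/20, -3/10] . (a_1, a_2, a_3, a_4) = 3/10
  [-1/10, 3/4, -1/10, -1/20] . (a_1, a_2, a_3, a_4) = 1/20
  [-11/20, -1/20, 19/20, -1/4] . (a_1, a_2, a_3, a_4) = 0
  [-1/10, -1/10, -1/10, 4/5] . (a_1, a_2, a_3, a_4) = 9/20

Solving yields:
  a_1 = 2218/3451
  a_2 = 1935/6902
  a_3 = 2017/3451
  a_4 = 5183/6902

Starting state is 2, so the absorption probability is a_2 = 1935/6902.

Answer: 1935/6902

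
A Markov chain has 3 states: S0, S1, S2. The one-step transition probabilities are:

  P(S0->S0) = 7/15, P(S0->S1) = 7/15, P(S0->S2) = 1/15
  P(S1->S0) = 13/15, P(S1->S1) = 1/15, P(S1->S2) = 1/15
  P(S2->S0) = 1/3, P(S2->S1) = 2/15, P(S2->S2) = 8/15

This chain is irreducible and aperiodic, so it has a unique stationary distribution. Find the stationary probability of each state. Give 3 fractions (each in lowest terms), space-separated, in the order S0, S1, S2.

Answer: 4/7 17/56 1/8

Derivation:
The stationary distribution satisfies pi = pi * P, i.e.:
  pi_S0 = 7/15*pi_S0 + 13/15*pi_S1 + 1/3*pi_S2
  pi_S1 = 7/15*pi_S0 + 1/15*pi_S1 + 2/15*pi_S2
  pi_S2 = 1/15*pi_S0 + 1/15*pi_S1 + 8/15*pi_S2
with normalization: pi_S0 + pi_S1 + pi_S2 = 1.

Using the first 2 balance equations plus normalization, the linear system A*pi = b is:
  [-8/15, 13/15, 1/3] . pi = 0
  [7/15, -14/15, 2/15] . pi = 0
  [1, 1, 1] . pi = 1

Solving yields:
  pi_S0 = 4/7
  pi_S1 = 17/56
  pi_S2 = 1/8

Verification (pi * P):
  4/7*7/15 + 17/56*13/15 + 1/8*1/3 = 4/7 = pi_S0  (ok)
  4/7*7/15 + 17/56*1/15 + 1/8*2/15 = 17/56 = pi_S1  (ok)
  4/7*1/15 + 17/56*1/15 + 1/8*8/15 = 1/8 = pi_S2  (ok)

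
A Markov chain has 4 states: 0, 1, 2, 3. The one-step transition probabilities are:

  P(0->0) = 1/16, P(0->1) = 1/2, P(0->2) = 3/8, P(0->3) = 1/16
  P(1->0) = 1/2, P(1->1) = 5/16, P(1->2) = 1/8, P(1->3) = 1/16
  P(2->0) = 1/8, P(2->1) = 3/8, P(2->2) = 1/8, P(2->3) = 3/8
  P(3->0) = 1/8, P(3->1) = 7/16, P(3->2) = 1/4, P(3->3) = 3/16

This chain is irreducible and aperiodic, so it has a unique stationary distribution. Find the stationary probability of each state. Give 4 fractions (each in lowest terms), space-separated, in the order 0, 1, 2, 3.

The stationary distribution satisfies pi = pi * P, i.e.:
  pi_0 = 1/16*pi_0 + 1/2*pi_1 + 1/8*pi_2 + 1/8*pi_3
  pi_1 = 1/2*pi_0 + 5/16*pi_1 + 3/8*pi_2 + 7/16*pi_3
  pi_2 = 3/8*pi_0 + 1/8*pi_1 + 1/8*pi_2 + 1/4*pi_3
  pi_3 = 1/16*pi_0 + 1/16*pi_1 + 3/8*pi_2 + 3/16*pi_3
with normalization: pi_0 + pi_1 + pi_2 + pi_3 = 1.

Using the first 3 balance equations plus normalization, the linear system A*pi = b is:
  [-15/16, 1/2, 1/8, 1/8] . pi = 0
  [1/2, -11/16, 3/8, 7/16] . pi = 0
  [3/8, 1/8, -7/8, 1/4] . pi = 0
  [1, 1, 1, 1] . pi = 1

Solving yields:
  pi_0 = 688/2689
  pi_1 = 1053/2689
  pi_2 = 557/2689
  pi_3 = 391/2689

Verification (pi * P):
  688/2689*1/16 + 1053/2689*1/2 + 557/2689*1/8 + 391/2689*1/8 = 688/2689 = pi_0  (ok)
  688/2689*1/2 + 1053/2689*5/16 + 557/2689*3/8 + 391/2689*7/16 = 1053/2689 = pi_1  (ok)
  688/2689*3/8 + 1053/2689*1/8 + 557/2689*1/8 + 391/2689*1/4 = 557/2689 = pi_2  (ok)
  688/2689*1/16 + 1053/2689*1/16 + 557/2689*3/8 + 391/2689*3/16 = 391/2689 = pi_3  (ok)

Answer: 688/2689 1053/2689 557/2689 391/2689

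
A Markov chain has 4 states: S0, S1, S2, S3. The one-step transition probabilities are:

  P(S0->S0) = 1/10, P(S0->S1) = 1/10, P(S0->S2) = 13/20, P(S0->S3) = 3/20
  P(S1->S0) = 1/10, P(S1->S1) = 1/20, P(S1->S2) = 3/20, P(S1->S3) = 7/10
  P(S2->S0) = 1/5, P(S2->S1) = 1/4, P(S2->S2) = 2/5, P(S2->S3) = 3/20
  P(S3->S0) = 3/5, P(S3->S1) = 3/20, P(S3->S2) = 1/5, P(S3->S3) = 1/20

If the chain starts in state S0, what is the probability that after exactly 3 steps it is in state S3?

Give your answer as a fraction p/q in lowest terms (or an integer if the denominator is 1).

Computing P^3 by repeated multiplication:
P^1 =
  S0: [1/10, 1/10, 13/20, 3/20]
  S1: [1/10, 1/20, 3/20, 7/10]
  S2: [1/5, 1/4, 2/5, 3/20]
  S3: [3/5, 3/20, 1/5, 1/20]
P^2 =
  S0: [6/25, 1/5, 37/100, 19/100]
  S1: [93/200, 31/200, 109/400, 43/400]
  S2: [43/200, 31/200, 143/400, 109/400]
  S3: [29/200, 1/8, 201/400, 91/400]
P^3 =
  S0: [29/125, 31/200, 93/250, 241/1000]
  S1: [181/1000, 277/2000, 57/125, 449/2000]
  S2: [34/125, 319/2000, 721/2000, 26/125]
  S3: [33/125, 361/2000, 719/2000, 49/250]

(P^3)[S0 -> S3] = 241/1000

Answer: 241/1000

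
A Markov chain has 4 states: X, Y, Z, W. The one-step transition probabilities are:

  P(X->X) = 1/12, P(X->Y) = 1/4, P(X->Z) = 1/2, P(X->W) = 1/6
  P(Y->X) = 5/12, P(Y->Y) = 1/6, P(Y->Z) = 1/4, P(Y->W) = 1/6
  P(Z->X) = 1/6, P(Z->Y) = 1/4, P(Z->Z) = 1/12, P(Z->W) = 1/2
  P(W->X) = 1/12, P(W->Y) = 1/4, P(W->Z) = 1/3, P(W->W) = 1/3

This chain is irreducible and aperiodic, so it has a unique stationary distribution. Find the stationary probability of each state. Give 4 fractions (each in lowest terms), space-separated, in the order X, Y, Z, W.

The stationary distribution satisfies pi = pi * P, i.e.:
  pi_X = 1/12*pi_X + 5/12*pi_Y + 1/6*pi_Z + 1/12*pi_W
  pi_Y = 1/4*pi_X + 1/6*pi_Y + 1/4*pi_Z + 1/4*pi_W
  pi_Z = 1/2*pi_X + 1/4*pi_Y + 1/12*pi_Z + 1/3*pi_W
  pi_W = 1/6*pi_X + 1/6*pi_Y + 1/2*pi_Z + 1/3*pi_W
with normalization: pi_X + pi_Y + pi_Z + pi_W = 1.

Using the first 3 balance equations plus normalization, the linear system A*pi = b is:
  [-11/12, 5/12, 1/6, 1/12] . pi = 0
  [1/4, -5/6, 1/4, 1/4] . pi = 0
  [1/2, 1/4, -11/12, 1/3] . pi = 0
  [1, 1, 1, 1] . pi = 1

Solving yields:
  pi_X = 212/1157
  pi_Y = 3/13
  pi_Z = 319/1157
  pi_W = 359/1157

Verification (pi * P):
  212/1157*1/12 + 3/13*5/12 + 319/1157*1/6 + 359/1157*1/12 = 212/1157 = pi_X  (ok)
  212/1157*1/4 + 3/13*1/6 + 319/1157*1/4 + 359/1157*1/4 = 3/13 = pi_Y  (ok)
  212/1157*1/2 + 3/13*1/4 + 319/1157*1/12 + 359/1157*1/3 = 319/1157 = pi_Z  (ok)
  212/1157*1/6 + 3/13*1/6 + 319/1157*1/2 + 359/1157*1/3 = 359/1157 = pi_W  (ok)

Answer: 212/1157 3/13 319/1157 359/1157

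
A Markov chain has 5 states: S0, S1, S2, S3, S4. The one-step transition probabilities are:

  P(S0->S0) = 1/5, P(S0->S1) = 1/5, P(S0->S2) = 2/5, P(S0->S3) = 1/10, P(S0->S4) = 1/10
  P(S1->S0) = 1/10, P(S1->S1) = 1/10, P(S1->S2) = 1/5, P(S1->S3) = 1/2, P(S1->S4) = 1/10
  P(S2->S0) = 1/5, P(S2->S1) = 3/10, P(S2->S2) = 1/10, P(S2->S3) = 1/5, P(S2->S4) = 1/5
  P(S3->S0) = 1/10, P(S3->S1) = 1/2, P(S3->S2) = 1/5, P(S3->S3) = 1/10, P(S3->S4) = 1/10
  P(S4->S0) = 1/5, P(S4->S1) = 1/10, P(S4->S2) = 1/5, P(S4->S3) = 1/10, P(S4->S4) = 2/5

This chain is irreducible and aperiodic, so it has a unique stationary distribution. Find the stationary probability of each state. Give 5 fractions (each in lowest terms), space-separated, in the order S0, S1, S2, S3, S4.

The stationary distribution satisfies pi = pi * P, i.e.:
  pi_S0 = 1/5*pi_S0 + 1/10*pi_S1 + 1/5*pi_S2 + 1/10*pi_S3 + 1/5*pi_S4
  pi_S1 = 1/5*pi_S0 + 1/10*pi_S1 + 3/10*pi_S2 + 1/2*pi_S3 + 1/10*pi_S4
  pi_S2 = 2/5*pi_S0 + 1/5*pi_S1 + 1/10*pi_S2 + 1/5*pi_S3 + 1/5*pi_S4
  pi_S3 = 1/10*pi_S0 + 1/2*pi_S1 + 1/5*pi_S2 + 1/10*pi_S3 + 1/10*pi_S4
  pi_S4 = 1/10*pi_S0 + 1/10*pi_S1 + 1/5*pi_S2 + 1/10*pi_S3 + 2/5*pi_S4
with normalization: pi_S0 + pi_S1 + pi_S2 + pi_S3 + pi_S4 = 1.

Using the first 4 balance equations plus normalization, the linear system A*pi = b is:
  [-4/5, 1/10, 1/5, 1/10, 1/5] . pi = 0
  [1/5, -9/10, 3/10, 1/2, 1/10] . pi = 0
  [2/5, 1/5, -9/10, 1/5, 1/5] . pi = 0
  [1/10, 1/2, 1/5, -9/10, 1/10] . pi = 0
  [1, 1, 1, 1, 1] . pi = 1

Solving yields:
  pi_S0 = 104/677
  pi_S1 = 2321/9478
  pi_S2 = 142/677
  pi_S3 = 2075/9478
  pi_S4 = 117/677

Verification (pi * P):
  104/677*1/5 + 2321/9478*1/10 + 142/677*1/5 + 2075/9478*1/10 + 117/677*1/5 = 104/677 = pi_S0  (ok)
  104/677*1/5 + 2321/9478*1/10 + 142/677*3/10 + 2075/9478*1/2 + 117/677*1/10 = 2321/9478 = pi_S1  (ok)
  104/677*2/5 + 2321/9478*1/5 + 142/677*1/10 + 2075/9478*1/5 + 117/677*1/5 = 142/677 = pi_S2  (ok)
  104/677*1/10 + 2321/9478*1/2 + 142/677*1/5 + 2075/9478*1/10 + 117/677*1/10 = 2075/9478 = pi_S3  (ok)
  104/677*1/10 + 2321/9478*1/10 + 142/677*1/5 + 2075/9478*1/10 + 117/677*2/5 = 117/677 = pi_S4  (ok)

Answer: 104/677 2321/9478 142/677 2075/9478 117/677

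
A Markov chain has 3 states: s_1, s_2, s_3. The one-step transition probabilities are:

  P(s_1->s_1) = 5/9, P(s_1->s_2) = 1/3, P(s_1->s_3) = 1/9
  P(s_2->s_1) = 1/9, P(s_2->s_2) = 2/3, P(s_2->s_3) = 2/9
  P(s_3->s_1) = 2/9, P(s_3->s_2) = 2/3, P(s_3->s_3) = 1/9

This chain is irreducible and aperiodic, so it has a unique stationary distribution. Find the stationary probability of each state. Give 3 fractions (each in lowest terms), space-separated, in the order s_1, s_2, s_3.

Answer: 4/17 10/17 3/17

Derivation:
The stationary distribution satisfies pi = pi * P, i.e.:
  pi_s_1 = 5/9*pi_s_1 + 1/9*pi_s_2 + 2/9*pi_s_3
  pi_s_2 = 1/3*pi_s_1 + 2/3*pi_s_2 + 2/3*pi_s_3
  pi_s_3 = 1/9*pi_s_1 + 2/9*pi_s_2 + 1/9*pi_s_3
with normalization: pi_s_1 + pi_s_2 + pi_s_3 = 1.

Using the first 2 balance equations plus normalization, the linear system A*pi = b is:
  [-4/9, 1/9, 2/9] . pi = 0
  [1/3, -1/3, 2/3] . pi = 0
  [1, 1, 1] . pi = 1

Solving yields:
  pi_s_1 = 4/17
  pi_s_2 = 10/17
  pi_s_3 = 3/17

Verification (pi * P):
  4/17*5/9 + 10/17*1/9 + 3/17*2/9 = 4/17 = pi_s_1  (ok)
  4/17*1/3 + 10/17*2/3 + 3/17*2/3 = 10/17 = pi_s_2  (ok)
  4/17*1/9 + 10/17*2/9 + 3/17*1/9 = 3/17 = pi_s_3  (ok)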